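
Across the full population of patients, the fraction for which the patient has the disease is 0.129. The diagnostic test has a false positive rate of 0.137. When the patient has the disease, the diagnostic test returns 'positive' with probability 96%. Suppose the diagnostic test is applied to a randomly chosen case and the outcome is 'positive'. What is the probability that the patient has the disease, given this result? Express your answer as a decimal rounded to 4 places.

P(H | E) ≈ 0.5093

Write H for 'the patient has the disease'. Prior odds H:¬H = 0.129/0.871 = 0.14811. For the 'positive' outcome, the likelihood ratio is 0.96/0.137 = 7.0073.
Posterior odds = 0.14811 × 7.0073 = 1.0378, so P(H|E) = 1.0378/(1+1.0378) = 0.5093.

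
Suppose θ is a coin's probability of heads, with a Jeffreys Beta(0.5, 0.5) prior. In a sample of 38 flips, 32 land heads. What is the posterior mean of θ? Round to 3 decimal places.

The binomial likelihood is conjugate to the Beta prior: with 32 successes and 6 failures, the posterior is Beta(0.5+32, 0.5+6) = Beta(32.5, 6.5).
Posterior mean = α/(α+β) = 32.5/39 = 0.833.

Posterior mean ≈ 0.833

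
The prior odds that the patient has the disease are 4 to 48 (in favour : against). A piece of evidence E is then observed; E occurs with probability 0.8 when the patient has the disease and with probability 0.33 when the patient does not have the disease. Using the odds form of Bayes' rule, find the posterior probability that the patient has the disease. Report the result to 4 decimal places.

Prior odds = 4/48 = 0.083333. In log-odds, ln(0.083333) = -2.4849.
Add log likelihood ratio: ln(2.4242) = 0.88552.
Posterior log-odds = -1.5994, so posterior odds = exp(-1.5994) = 0.20202. Converting, P(H|E) = 0.20202/1.2020 = 0.1681.

Posterior probability ≈ 0.1681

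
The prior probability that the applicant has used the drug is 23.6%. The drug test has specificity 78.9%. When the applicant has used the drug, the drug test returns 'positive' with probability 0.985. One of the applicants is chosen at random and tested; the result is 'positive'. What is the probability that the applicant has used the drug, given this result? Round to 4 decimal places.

Write H for 'the applicant has used the drug'. Prior odds H:¬H = 0.236/0.764 = 0.30890. For the 'positive' outcome, the likelihood ratio is 0.985/0.211 = 4.6682.
Posterior odds = 0.30890 × 4.6682 = 1.4420, so P(H|E) = 1.4420/(1+1.4420) = 0.5905.

P(H | E) ≈ 0.5905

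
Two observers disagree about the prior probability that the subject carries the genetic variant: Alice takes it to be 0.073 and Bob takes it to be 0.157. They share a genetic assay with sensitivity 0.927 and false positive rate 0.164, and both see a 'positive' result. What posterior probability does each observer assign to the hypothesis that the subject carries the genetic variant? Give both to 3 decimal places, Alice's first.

P('+'|H) = 0.927, P('+'|¬H) = 0.164.
Alice: numerator 0.927·0.073 = 0.067671; evidence = 0.067671+0.164·0.927 = 0.21970; posterior = 0.308.
Bob: numerator 0.927·0.157 = 0.14554; evidence = 0.14554+0.164·0.843 = 0.28379; posterior = 0.513.

Alice: 0.308; Bob: 0.513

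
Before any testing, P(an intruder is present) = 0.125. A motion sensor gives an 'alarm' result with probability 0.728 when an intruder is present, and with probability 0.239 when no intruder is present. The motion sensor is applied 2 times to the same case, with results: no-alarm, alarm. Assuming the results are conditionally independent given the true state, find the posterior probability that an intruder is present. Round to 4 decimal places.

Posterior P(H) ≈ 0.1346

With H the event that an intruder is present, the joint likelihood of the observed sequence is P(data|H) = 0.272·0.728 = 0.19802 and P(data|¬H) = 0.761·0.239 = 0.18188.
Bayes: P(H|data) = 0.125·0.19802 / (0.125·0.19802 + 0.875·0.18188) = 0.024752/0.18390 = 0.1346.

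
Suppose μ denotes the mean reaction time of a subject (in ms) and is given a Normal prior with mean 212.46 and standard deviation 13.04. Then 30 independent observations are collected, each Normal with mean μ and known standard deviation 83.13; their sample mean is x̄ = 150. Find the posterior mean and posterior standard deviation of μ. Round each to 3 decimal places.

Posterior mean ≈ 185.934; posterior SD ≈ 9.891

Prior precision 1/τ₀² = 1/13.04² = 0.00588091; data precision n/σ² = 30/83.13² = 0.00434116.
Posterior precision = 0.00588091 + 0.00434116 = 0.0102221, giving posterior SD = 1/√0.0102221 = 9.891.
Posterior mean = (0.00588091·212.46 + 0.00434116·150) / 0.0102221 = 185.934.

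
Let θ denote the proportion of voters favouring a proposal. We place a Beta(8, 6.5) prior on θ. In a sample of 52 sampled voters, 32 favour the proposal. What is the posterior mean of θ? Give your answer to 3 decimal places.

Posterior mean ≈ 0.602

The binomial likelihood is conjugate to the Beta prior: with 32 successes and 20 failures, the posterior is Beta(8+32, 6.5+20) = Beta(40, 26.5).
Posterior mean = α/(α+β) = 40/66.5 = 0.602.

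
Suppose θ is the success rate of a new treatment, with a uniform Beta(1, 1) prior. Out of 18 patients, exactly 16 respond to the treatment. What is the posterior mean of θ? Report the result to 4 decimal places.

The binomial likelihood is conjugate to the Beta prior: with 16 successes and 2 failures, the posterior is Beta(1+16, 1+2) = Beta(17, 3).
Posterior mean = α/(α+β) = 17/20 = 0.8500.

Posterior mean ≈ 0.8500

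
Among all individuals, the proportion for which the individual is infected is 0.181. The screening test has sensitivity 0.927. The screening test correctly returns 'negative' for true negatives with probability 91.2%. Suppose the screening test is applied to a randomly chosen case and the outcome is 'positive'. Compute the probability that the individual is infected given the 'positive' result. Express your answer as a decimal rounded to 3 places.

P(H | E) ≈ 0.700

Let H be the event that the individual is infected. P(H) = 0.181, so P(¬H) = 0.819. With E the 'positive' result, P(E|H) = 0.927 and P(E|¬H) = 0.088.
P(E) = 0.927·0.181 + 0.088·0.819 = 0.16779 + 0.072072 = 0.23986.
By Bayes' theorem, P(H|E) = 0.16779 / 0.23986 = 0.700.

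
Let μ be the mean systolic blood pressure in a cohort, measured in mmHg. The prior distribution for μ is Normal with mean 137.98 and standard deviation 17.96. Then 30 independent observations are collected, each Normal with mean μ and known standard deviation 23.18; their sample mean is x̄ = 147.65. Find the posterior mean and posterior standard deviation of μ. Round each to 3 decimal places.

Posterior mean ≈ 147.141; posterior SD ≈ 4.119

With known σ, the Normal prior is conjugate. Weight on the data is w = (n/σ²)/(n/σ² + 1/τ₀²) = 0.0558334/(0.0558334+0.00310018) = 0.94740.
Posterior mean = w·x̄ + (1−w)·μ₀ = 0.94740·147.65 + 0.052605·137.98 = 147.141. Posterior variance = 1/(0.0558334+0.00310018) = 16.9682, so SD = 4.119.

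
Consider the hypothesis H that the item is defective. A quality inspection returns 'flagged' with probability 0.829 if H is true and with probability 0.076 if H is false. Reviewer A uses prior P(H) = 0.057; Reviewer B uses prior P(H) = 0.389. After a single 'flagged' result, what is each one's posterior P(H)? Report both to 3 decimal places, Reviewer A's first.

Reviewer A: 0.397; Reviewer B: 0.874

The likelihood ratio for a 'flagged' result is 0.829/0.076 = 10.908.
Reviewer A: prior odds 0.057/0.943 = 0.060445; posterior odds 0.65933; posterior probability 0.397.
Reviewer B: prior odds 0.389/0.611 = 0.63666; posterior odds 6.9446; posterior probability 0.874.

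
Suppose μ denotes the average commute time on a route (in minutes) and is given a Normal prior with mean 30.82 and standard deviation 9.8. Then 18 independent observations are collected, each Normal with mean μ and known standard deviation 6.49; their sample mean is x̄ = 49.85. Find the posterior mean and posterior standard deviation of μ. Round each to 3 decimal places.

Prior precision 1/τ₀² = 1/9.8² = 0.0104123; data precision n/σ² = 18/6.49² = 0.427349.
Posterior precision = 0.0104123 + 0.427349 = 0.437762, giving posterior SD = 1/√0.437762 = 1.511.
Posterior mean = (0.0104123·30.82 + 0.427349·49.85) / 0.437762 = 49.397.

Posterior mean ≈ 49.397; posterior SD ≈ 1.511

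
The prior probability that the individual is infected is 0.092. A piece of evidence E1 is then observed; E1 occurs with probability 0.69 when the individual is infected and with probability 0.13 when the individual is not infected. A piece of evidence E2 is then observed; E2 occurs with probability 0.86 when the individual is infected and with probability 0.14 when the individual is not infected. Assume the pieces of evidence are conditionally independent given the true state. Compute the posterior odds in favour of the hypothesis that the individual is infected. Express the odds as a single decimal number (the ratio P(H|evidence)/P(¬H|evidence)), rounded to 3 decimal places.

Prior odds = 0.092/(1−0.092) = 0.10132. In log-odds, ln(0.10132) = -2.2895.
Add log likelihood ratios: ln(5.3077) + ln(6.1429) = 3.4844.
Posterior log-odds = 1.1950, so posterior odds = exp(1.1950) = 3.3035.

Posterior odds ≈ 3.304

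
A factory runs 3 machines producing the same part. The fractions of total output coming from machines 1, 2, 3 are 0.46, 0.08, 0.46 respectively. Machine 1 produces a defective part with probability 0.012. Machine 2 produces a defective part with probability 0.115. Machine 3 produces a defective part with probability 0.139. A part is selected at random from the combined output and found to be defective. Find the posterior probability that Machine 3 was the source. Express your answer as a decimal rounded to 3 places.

Posterior probability ≈ 0.813

P(defective|M1) = 0.012; P(defective|M2) = 0.115; P(defective|M3) = 0.139.
Prior × likelihood for each source: 0.46·0.012=0.005520, 0.08·0.115=0.009200, 0.46·0.139=0.06394. Summing gives P(defective) = 0.078660.
P(Machine 3 | defective) = 0.06394 / 0.078660 = 0.813.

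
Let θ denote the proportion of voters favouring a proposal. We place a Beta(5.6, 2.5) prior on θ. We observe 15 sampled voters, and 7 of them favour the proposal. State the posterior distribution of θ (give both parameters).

Posterior: Beta(12.6, 10.5)

Observing 7 successes and 8 failures updates Beta(5.6, 2.5) by adding the success and failure counts to the two shape parameters: α = 5.6+7 = 12.6, β = 2.5+8 = 10.5.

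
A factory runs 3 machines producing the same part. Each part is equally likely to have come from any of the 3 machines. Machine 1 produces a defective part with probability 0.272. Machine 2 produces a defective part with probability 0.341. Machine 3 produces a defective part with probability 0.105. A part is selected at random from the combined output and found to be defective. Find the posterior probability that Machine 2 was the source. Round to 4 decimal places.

P(defective|M1) = 0.272; P(defective|M2) = 0.341; P(defective|M3) = 0.105.
Prior × likelihood for each source: 0.333333·0.272=0.09067, 0.333333·0.341=0.1137, 0.333333·0.105=0.03500. Summing gives P(defective) = 0.23933.
P(Machine 2 | defective) = 0.1137 / 0.23933 = 0.4749.

Posterior probability ≈ 0.4749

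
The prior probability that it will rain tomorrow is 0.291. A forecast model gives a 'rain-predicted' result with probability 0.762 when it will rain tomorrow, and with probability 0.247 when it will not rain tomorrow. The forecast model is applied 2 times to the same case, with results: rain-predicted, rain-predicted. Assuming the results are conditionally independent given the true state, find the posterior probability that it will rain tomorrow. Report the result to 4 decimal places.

With H the event that it will rain tomorrow, the joint likelihood of the observed sequence is P(data|H) = 0.762·0.762 = 0.58064 and P(data|¬H) = 0.247·0.247 = 0.061009.
Bayes: P(H|data) = 0.291·0.58064 / (0.291·0.58064 + 0.709·0.061009) = 0.16897/0.21222 = 0.7962.

Posterior P(H) ≈ 0.7962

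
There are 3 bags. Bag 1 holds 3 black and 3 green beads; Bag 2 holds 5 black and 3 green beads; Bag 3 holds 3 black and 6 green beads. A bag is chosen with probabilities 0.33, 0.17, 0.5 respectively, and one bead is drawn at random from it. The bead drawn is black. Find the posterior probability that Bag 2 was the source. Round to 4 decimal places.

Posterior probability ≈ 0.2426

Tabulate prior·likelihood by source: [1] prior 0.33, lik 0.5, product 0.1650; [2] prior 0.17, lik 0.625, product 0.1063; [3] prior 0.5, lik 0.3333, product 0.1667.
Normalizing constant = 0.43792; the posterior for Bag 2 is its product over the sum, 0.1063/0.43792 = 0.2426.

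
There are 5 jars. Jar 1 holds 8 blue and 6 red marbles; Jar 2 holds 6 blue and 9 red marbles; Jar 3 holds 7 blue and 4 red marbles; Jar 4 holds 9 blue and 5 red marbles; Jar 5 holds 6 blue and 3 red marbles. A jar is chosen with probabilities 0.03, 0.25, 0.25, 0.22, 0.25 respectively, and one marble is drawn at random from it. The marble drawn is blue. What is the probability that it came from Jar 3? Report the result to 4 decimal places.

P(blue|Jar 1) = 0.5714; P(blue|Jar 2) = 0.4; P(blue|Jar 3) = 0.6364; P(blue|Jar 4) = 0.6429; P(blue|Jar 5) = 0.6667.
Prior × likelihood for each source: 0.03·0.5714=0.01714, 0.25·0.4=0.1000, 0.25·0.6364=0.1591, 0.22·0.6429=0.1414, 0.25·0.6667=0.1667. Summing gives P(blue) = 0.58433.
P(Jar 3 | blue) = 0.1591 / 0.58433 = 0.2723.

Posterior probability ≈ 0.2723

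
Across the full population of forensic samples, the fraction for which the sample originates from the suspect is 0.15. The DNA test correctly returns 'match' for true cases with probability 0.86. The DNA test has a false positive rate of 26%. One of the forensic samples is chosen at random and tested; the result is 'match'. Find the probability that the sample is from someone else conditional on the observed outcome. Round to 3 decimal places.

Write H for 'the sample originates from the suspect'. Prior odds H:¬H = 0.15/0.85 = 0.17647. For the 'match' outcome, the likelihood ratio is 0.86/0.26 = 3.3077.
Posterior odds = 0.17647 × 3.3077 = 0.58371, so P(H|E) = 0.58371/(1+0.58371) = 0.369. Then P(¬H|E) = 1 − 0.369 = 0.631.

P(¬H | E) ≈ 0.631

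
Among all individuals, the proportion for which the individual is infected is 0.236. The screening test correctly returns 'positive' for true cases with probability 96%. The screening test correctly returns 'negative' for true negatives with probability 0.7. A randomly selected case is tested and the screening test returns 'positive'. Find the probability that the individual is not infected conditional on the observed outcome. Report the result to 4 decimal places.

P(¬H | E) ≈ 0.5029

Let H be the event that the individual is infected. P(H) = 0.236, so P(¬H) = 0.764. With E the 'positive' result, P(E|H) = 0.96 and P(E|¬H) = 0.3.
P(E) = 0.96·0.236 + 0.3·0.764 = 0.22656 + 0.22920 = 0.45576.
By Bayes' theorem, P(H|E) = 0.22656 / 0.45576 = 0.4971. Hence P(¬H|E) = 1 − 0.4971 = 0.5029.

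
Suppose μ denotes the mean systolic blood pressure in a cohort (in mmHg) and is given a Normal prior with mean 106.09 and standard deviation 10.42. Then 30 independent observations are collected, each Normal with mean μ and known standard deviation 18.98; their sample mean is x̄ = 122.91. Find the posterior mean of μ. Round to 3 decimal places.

With known σ, the Normal prior is conjugate. Weight on the data is w = (n/σ²)/(n/σ² + 1/τ₀²) = 0.0832777/(0.0832777+0.00921010) = 0.90042.
Posterior mean = w·x̄ + (1−w)·μ₀ = 0.90042·122.91 + 0.099582·106.09 = 121.235.

Posterior mean ≈ 121.235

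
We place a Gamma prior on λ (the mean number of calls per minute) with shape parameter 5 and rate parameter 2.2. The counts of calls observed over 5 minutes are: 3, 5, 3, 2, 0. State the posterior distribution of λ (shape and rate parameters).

Total count ∑xᵢ = 13 over n = 5 minutes.
Gamma is conjugate to the Poisson likelihood: posterior is Gamma(shape = 5+13 = 18, rate = 2.2+5 = 7.2).

Posterior: Gamma(shape=18, rate=7.2)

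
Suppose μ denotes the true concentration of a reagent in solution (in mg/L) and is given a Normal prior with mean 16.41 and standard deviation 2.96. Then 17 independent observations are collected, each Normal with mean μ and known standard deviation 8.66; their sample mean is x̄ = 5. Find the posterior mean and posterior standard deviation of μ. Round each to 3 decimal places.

Prior precision 1/τ₀² = 1/2.96² = 0.114134; data precision n/σ² = 17/8.66² = 0.226680.
Posterior precision = 0.114134 + 0.226680 = 0.340814, giving posterior SD = 1/√0.340814 = 1.713.
Posterior mean = (0.114134·16.41 + 0.226680·5) / 0.340814 = 8.821.

Posterior mean ≈ 8.821; posterior SD ≈ 1.713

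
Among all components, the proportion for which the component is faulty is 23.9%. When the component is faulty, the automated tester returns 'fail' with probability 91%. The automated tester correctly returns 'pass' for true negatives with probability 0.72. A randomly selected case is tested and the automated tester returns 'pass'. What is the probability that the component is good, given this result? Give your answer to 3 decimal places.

P(¬H | E) ≈ 0.962

Let H be the event that the component is faulty. P(H) = 0.239, so P(¬H) = 0.761. With E the 'pass' result, P(E|H) = 0.09 and P(E|¬H) = 0.72.
P(E) = 0.09·0.239 + 0.72·0.761 = 0.021510 + 0.54792 = 0.56943.
By Bayes' theorem, P(H|E) = 0.021510 / 0.56943 = 0.038. Hence P(¬H|E) = 1 − 0.038 = 0.962.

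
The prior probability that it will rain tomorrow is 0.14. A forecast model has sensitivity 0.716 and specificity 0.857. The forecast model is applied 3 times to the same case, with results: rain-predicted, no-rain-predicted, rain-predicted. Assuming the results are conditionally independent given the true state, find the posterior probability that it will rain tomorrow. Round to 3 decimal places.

Let H be the event that it will rain tomorrow; start with P(H) = 0.14. P('rain-predicted'|H) = 0.716, P('rain-predicted'|¬H) = 0.143.
Update on result 1 ('rain-predicted'): P(H) ← 0.716·0.1400 / (0.716·0.1400 + 0.143·0.8600) = 0.10024/0.22322 = 0.4491.
Update on result 2 ('no-rain-predicted'): P(H) ← 0.284·0.4491 / (0.284·0.4491 + 0.857·0.5509) = 0.12753/0.59969 = 0.2127.
Update on result 3 ('rain-predicted'): P(H) ← 0.716·0.2127 / (0.716·0.2127 + 0.143·0.7873) = 0.15227/0.26486 = 0.5749.

Posterior P(H) ≈ 0.575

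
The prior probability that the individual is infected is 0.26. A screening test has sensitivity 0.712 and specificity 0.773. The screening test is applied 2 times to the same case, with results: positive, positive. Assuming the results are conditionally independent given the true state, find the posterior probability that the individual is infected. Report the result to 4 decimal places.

Posterior P(H) ≈ 0.7756

With H the event that the individual is infected, the joint likelihood of the observed sequence is P(data|H) = 0.712·0.712 = 0.50694 and P(data|¬H) = 0.227·0.227 = 0.051529.
Bayes: P(H|data) = 0.26·0.50694 / (0.26·0.50694 + 0.74·0.051529) = 0.13181/0.16994 = 0.7756.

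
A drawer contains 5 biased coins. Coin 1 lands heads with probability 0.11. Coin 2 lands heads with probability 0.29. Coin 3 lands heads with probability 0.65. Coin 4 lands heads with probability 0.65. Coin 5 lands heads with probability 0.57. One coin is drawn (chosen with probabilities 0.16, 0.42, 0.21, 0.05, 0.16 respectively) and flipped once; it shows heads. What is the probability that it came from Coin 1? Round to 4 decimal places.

P(heads|C1) = 0.11; P(heads|C2) = 0.29; P(heads|C3) = 0.65; P(heads|C4) = 0.65; P(heads|C5) = 0.57.
Prior × likelihood for each source: 0.16·0.11=0.01760, 0.42·0.29=0.1218, 0.21·0.65=0.1365, 0.05·0.65=0.03250, 0.16·0.57=0.09120. Summing gives P(heads) = 0.39960.
P(Coin 1 | heads) = 0.01760 / 0.39960 = 0.0440.

Posterior probability ≈ 0.0440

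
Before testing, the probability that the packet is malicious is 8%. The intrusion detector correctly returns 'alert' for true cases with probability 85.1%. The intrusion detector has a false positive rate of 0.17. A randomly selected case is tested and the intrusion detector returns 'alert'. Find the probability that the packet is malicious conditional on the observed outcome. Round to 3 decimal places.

P(H | E) ≈ 0.303

Let H be the event that the packet is malicious. P(H) = 0.08, so P(¬H) = 0.92. With E the 'alert' result, P(E|H) = 0.851 and P(E|¬H) = 0.17.
P(E) = 0.851·0.08 + 0.17·0.92 = 0.068080 + 0.15640 = 0.22448.
By Bayes' theorem, P(H|E) = 0.068080 / 0.22448 = 0.303.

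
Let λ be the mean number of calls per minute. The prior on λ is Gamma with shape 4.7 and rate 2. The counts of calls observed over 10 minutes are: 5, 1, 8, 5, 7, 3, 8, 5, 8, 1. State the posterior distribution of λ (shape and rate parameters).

Posterior: Gamma(shape=55.7, rate=12)

The Poisson likelihood adds the total count to the shape and the number of exposure periods to the rate. Here ∑xᵢ = 51 and n = 10, so shape 4.7→55.7 and rate 2→12.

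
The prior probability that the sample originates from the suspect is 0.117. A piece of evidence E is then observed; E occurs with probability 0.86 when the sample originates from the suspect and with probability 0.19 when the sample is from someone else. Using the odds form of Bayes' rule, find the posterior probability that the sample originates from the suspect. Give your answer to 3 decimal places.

Prior odds = 0.117/(1−0.117) = 0.13250. In log-odds, ln(0.13250) = -2.0212.
Add log likelihood ratio: ln(4.5263) = 1.5099.
Posterior log-odds = -0.51124, so posterior odds = exp(-0.51124) = 0.59975. Converting, P(H|E) = 0.59975/1.5997 = 0.375.

Posterior probability ≈ 0.375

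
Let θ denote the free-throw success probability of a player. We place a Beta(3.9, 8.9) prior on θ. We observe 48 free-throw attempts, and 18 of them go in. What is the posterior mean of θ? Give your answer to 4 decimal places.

Posterior mean ≈ 0.3602

The binomial likelihood is conjugate to the Beta prior: with 18 successes and 30 failures, the posterior is Beta(3.9+18, 8.9+30) = Beta(21.9, 38.9).
E[θ | data] = 21.9/(21.9+38.9) = 0.3602.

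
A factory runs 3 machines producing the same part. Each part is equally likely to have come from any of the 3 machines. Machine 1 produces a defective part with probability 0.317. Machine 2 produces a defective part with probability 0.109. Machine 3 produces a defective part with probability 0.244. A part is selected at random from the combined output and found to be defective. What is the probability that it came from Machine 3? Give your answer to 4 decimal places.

Posterior probability ≈ 0.3642

Tabulate prior·likelihood by source: [1] prior 0.333333, lik 0.317, product 0.1057; [2] prior 0.333333, lik 0.109, product 0.03633; [3] prior 0.333333, lik 0.244, product 0.08133.
Normalizing constant = 0.22333; the posterior for Machine 3 is its product over the sum, 0.08133/0.22333 = 0.3642.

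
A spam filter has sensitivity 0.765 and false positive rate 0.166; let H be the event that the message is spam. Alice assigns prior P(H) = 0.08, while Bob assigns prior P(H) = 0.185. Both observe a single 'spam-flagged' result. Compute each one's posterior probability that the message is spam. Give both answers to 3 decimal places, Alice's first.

P('+'|H) = 0.765, P('+'|¬H) = 0.166.
Alice: numerator 0.765·0.08 = 0.061200; evidence = 0.061200+0.166·0.92 = 0.21392; posterior = 0.286.
Bob: numerator 0.765·0.185 = 0.14153; evidence = 0.14153+0.166·0.815 = 0.27682; posterior = 0.511.

Alice: 0.286; Bob: 0.511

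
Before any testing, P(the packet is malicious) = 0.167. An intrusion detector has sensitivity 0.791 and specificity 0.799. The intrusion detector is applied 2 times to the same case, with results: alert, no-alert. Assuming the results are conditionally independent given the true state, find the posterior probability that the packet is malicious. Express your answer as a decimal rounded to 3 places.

Posterior P(H) ≈ 0.171

With H the event that the packet is malicious, the joint likelihood of the observed sequence is P(data|H) = 0.791·0.209 = 0.16532 and P(data|¬H) = 0.201·0.799 = 0.16060.
Bayes: P(H|data) = 0.167·0.16532 / (0.167·0.16532 + 0.833·0.16060) = 0.027608/0.16139 = 0.1711.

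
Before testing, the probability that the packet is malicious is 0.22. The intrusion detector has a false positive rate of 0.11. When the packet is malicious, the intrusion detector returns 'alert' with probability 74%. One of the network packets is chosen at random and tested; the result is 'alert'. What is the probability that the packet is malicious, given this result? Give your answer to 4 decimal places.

Write H for 'the packet is malicious'. Prior odds H:¬H = 0.22/0.78 = 0.28205. For the 'alert' outcome, the likelihood ratio is 0.74/0.11 = 6.7273.
Posterior odds = 0.28205 × 6.7273 = 1.8974, so P(H|E) = 1.8974/(1+1.8974) = 0.6549.

P(H | E) ≈ 0.6549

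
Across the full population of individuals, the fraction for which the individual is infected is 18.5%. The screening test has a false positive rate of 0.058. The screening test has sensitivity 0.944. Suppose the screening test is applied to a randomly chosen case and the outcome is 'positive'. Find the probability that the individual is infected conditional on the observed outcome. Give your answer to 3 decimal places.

P(H | E) ≈ 0.787

Let H be the event that the individual is infected. P(H) = 0.185, so P(¬H) = 0.815. With E the 'positive' result, P(E|H) = 0.944 and P(E|¬H) = 0.058.
P(E) = 0.944·0.185 + 0.058·0.815 = 0.17464 + 0.047270 = 0.22191.
By Bayes' theorem, P(H|E) = 0.17464 / 0.22191 = 0.787.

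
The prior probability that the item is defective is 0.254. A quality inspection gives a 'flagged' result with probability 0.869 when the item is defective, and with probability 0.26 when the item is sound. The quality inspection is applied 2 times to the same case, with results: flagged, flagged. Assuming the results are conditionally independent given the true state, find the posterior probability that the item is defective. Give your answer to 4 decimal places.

Posterior P(H) ≈ 0.7918

With H the event that the item is defective, the joint likelihood of the observed sequence is P(data|H) = 0.869·0.869 = 0.75516 and P(data|¬H) = 0.26·0.26 = 0.067600.
Bayes: P(H|data) = 0.254·0.75516 / (0.254·0.75516 + 0.746·0.067600) = 0.19181/0.24224 = 0.7918.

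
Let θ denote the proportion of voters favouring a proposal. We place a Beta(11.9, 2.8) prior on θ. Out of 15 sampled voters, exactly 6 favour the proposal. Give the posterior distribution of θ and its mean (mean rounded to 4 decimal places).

Posterior: Beta(17.9, 11.8); mean ≈ 0.6027

The binomial likelihood is conjugate to the Beta prior: with 6 successes and 9 failures, the posterior is Beta(11.9+6, 2.8+9) = Beta(17.9, 11.8).
E[θ | data] = 17.9/(17.9+11.8) = 0.6027.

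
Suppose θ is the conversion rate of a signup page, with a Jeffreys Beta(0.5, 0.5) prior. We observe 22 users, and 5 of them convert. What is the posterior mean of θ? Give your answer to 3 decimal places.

Posterior mean ≈ 0.239

The binomial likelihood is conjugate to the Beta prior: with 5 successes and 17 failures, the posterior is Beta(0.5+5, 0.5+17) = Beta(5.5, 17.5).
Posterior mean = α/(α+β) = 5.5/23 = 0.239.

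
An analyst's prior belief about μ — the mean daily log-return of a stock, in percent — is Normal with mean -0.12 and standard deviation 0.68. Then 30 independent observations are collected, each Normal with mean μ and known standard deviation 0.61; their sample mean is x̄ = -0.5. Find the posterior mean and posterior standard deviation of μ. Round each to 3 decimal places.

Posterior mean ≈ -0.490; posterior SD ≈ 0.110

With known σ, the Normal prior is conjugate. Weight on the data is w = (n/σ²)/(n/σ² + 1/τ₀²) = 80.6235/(80.6235+2.16263) = 0.97388.
Posterior mean = w·x̄ + (1−w)·μ₀ = 0.97388·-0.5 + 0.026123·-0.12 = -0.490. Posterior variance = 1/(80.6235+2.16263) = 0.0120793, so SD = 0.110.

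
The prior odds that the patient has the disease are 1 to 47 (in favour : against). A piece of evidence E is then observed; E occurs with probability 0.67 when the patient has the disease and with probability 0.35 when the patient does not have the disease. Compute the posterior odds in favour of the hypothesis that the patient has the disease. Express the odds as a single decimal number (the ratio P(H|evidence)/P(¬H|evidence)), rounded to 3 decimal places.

Prior odds = 1/47 = 0.021277.
Likelihood ratio for E = 0.67/0.35 = 1.9143.
Posterior odds = prior odds × LR = 0.040729.

Posterior odds ≈ 0.041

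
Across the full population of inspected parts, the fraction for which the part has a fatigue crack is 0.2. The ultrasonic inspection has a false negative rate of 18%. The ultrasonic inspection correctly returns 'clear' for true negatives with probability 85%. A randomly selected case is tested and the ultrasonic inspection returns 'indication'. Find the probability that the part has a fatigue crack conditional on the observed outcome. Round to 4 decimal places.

Let H be the event that the part has a fatigue crack. P(H) = 0.2, so P(¬H) = 0.8. With E the 'indication' result, P(E|H) = 0.82 and P(E|¬H) = 0.15.
P(E) = 0.82·0.2 + 0.15·0.8 = 0.16400 + 0.12000 = 0.28400.
By Bayes' theorem, P(H|E) = 0.16400 / 0.28400 = 0.5775.

P(H | E) ≈ 0.5775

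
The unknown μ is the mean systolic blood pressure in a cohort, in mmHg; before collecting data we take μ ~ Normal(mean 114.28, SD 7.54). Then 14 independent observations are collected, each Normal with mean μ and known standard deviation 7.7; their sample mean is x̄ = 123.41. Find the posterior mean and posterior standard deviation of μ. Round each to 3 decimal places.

Posterior mean ≈ 122.777; posterior SD ≈ 1.985

Prior precision 1/τ₀² = 1/7.54² = 0.0175897; data precision n/σ² = 14/7.7² = 0.236128.
Posterior precision = 0.0175897 + 0.236128 = 0.253717, giving posterior SD = 1/√0.253717 = 1.985.
Posterior mean = (0.0175897·114.28 + 0.236128·123.41) / 0.253717 = 122.777.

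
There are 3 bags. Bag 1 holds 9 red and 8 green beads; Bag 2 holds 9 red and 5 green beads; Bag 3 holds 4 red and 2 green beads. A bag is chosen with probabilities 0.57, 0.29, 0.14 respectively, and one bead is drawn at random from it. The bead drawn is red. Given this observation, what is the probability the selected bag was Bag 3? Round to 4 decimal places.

Posterior probability ≈ 0.1605

P(red|Bag 1) = 0.5294; P(red|Bag 2) = 0.6429; P(red|Bag 3) = 0.6667.
Prior × likelihood for each source: 0.57·0.5294=0.3018, 0.29·0.6429=0.1864, 0.14·0.6667=0.09333. Summing gives P(red) = 0.58153.
P(Bag 3 | red) = 0.09333 / 0.58153 = 0.1605.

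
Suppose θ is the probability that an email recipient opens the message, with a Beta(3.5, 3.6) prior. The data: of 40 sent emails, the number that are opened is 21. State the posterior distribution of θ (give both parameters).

The binomial likelihood is conjugate to the Beta prior: with 21 successes and 19 failures, the posterior is Beta(3.5+21, 3.6+19) = Beta(24.5, 22.6).

Posterior: Beta(24.5, 22.6)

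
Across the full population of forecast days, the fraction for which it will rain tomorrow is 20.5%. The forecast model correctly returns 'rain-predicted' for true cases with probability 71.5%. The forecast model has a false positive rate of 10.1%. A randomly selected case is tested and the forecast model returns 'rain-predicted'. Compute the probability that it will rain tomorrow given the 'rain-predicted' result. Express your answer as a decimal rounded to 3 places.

P(H | E) ≈ 0.646

Write H for 'it will rain tomorrow'. Prior odds H:¬H = 0.205/0.795 = 0.25786. For the 'rain-predicted' outcome, the likelihood ratio is 0.715/0.101 = 7.0792.
Posterior odds = 0.25786 × 7.0792 = 1.8255, so P(H|E) = 1.8255/(1+1.8255) = 0.646.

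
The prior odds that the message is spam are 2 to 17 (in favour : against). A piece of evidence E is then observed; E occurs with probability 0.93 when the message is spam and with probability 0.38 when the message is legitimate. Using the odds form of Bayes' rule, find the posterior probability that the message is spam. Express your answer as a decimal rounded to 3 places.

Prior odds = 2/17 = 0.11765. In log-odds, ln(0.11765) = -2.1401.
Add log likelihood ratio: ln(2.4474) = 0.89501.
Posterior log-odds = -1.2451, so posterior odds = exp(-1.2451) = 0.28793. Converting, P(H|E) = 0.28793/1.2879 = 0.224.

Posterior probability ≈ 0.224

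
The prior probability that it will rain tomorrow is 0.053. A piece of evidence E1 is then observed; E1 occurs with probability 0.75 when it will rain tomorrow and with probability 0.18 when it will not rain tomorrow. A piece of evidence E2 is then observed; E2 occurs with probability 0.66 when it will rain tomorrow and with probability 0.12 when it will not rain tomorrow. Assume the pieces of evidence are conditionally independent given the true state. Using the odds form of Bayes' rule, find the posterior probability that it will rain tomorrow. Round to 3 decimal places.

Prior odds = 0.053/(1−0.053) = 0.055966.
Likelihood ratio for E1 = 0.75/0.18 = 4.1667.
Likelihood ratio for E2 = 0.66/0.12 = 5.5000.
Posterior odds = prior odds × LR₁ × LR₂ = 1.2826.
Posterior probability = odds/(1+odds) = 1.2826/2.2826 = 0.562.

Posterior probability ≈ 0.562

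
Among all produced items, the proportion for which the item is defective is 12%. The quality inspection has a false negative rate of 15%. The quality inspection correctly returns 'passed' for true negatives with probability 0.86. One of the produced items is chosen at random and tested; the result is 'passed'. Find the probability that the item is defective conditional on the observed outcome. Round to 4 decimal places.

Write H for 'the item is defective'. Prior odds H:¬H = 0.12/0.88 = 0.13636. For the 'passed' outcome, the likelihood ratio is 0.15/0.86 = 0.17442.
Posterior odds = 0.13636 × 0.17442 = 0.023784, so P(H|E) = 0.023784/(1+0.023784) = 0.0232.

P(H | E) ≈ 0.0232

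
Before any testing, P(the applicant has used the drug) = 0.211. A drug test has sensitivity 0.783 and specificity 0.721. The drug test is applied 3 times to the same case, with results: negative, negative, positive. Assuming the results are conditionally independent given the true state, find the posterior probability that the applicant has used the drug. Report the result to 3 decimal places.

Posterior P(H) ≈ 0.064

With H the event that the applicant has used the drug, the joint likelihood of the observed sequence is P(data|H) = 0.217·0.217·0.783 = 0.036871 and P(data|¬H) = 0.721·0.721·0.279 = 0.14504.
Bayes: P(H|data) = 0.211·0.036871 / (0.211·0.036871 + 0.789·0.14504) = 0.0077797/0.12221 = 0.0637.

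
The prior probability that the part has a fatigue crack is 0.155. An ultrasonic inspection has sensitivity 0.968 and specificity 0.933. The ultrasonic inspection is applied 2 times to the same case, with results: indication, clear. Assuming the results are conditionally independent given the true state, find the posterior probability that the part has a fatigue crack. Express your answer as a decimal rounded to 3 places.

Posterior P(H) ≈ 0.083

Let H be the event that the part has a fatigue crack; start with P(H) = 0.155. P('indication'|H) = 0.968, P('indication'|¬H) = 0.067.
Update on result 1 ('indication'): P(H) ← 0.968·0.1550 / (0.968·0.1550 + 0.067·0.8450) = 0.15004/0.20666 = 0.7260.
Update on result 2 ('clear'): P(H) ← 0.032·0.7260 / (0.032·0.7260 + 0.933·0.2740) = 0.023233/0.27884 = 0.0833.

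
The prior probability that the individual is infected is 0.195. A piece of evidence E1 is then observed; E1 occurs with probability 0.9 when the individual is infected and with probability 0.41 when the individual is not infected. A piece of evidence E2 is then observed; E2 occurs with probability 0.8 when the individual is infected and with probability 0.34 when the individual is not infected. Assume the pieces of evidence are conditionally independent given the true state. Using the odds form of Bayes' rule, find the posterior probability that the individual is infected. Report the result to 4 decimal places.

Prior odds = 0.195/(1−0.195) = 0.24224. In log-odds, ln(0.24224) = -1.4178.
Add log likelihood ratios: ln(2.1951) + ln(2.3529) = 1.6419.
Posterior log-odds = 0.22406, so posterior odds = exp(0.22406) = 1.2511. Converting, P(H|E) = 1.2511/2.2511 = 0.5558.

Posterior probability ≈ 0.5558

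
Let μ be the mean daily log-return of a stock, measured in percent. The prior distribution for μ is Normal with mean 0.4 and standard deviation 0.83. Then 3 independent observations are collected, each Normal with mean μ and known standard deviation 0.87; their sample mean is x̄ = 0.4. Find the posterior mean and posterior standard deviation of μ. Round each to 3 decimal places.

Posterior mean ≈ 0.400; posterior SD ≈ 0.430

Prior precision 1/τ₀² = 1/0.83² = 1.45159; data precision n/σ² = 3/0.87² = 3.96354.
Posterior precision = 1.45159 + 3.96354 = 5.41512, giving posterior SD = 1/√5.41512 = 0.430.
Posterior mean = (1.45159·0.4 + 3.96354·0.4) / 5.41512 = 0.400.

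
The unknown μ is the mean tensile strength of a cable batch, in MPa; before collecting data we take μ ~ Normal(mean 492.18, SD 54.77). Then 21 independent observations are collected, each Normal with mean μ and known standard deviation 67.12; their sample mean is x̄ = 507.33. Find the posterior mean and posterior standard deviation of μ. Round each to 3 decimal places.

Posterior mean ≈ 506.319; posterior SD ≈ 14.150

With known σ, the Normal prior is conjugate. Weight on the data is w = (n/σ²)/(n/σ² + 1/τ₀²) = 0.00466139/(0.00466139+0.00033336) = 0.93326.
Posterior mean = w·x̄ + (1−w)·μ₀ = 0.93326·507.33 + 0.066742·492.18 = 506.319. Posterior variance = 1/(0.00466139+0.00033336) = 200.210, so SD = 14.150.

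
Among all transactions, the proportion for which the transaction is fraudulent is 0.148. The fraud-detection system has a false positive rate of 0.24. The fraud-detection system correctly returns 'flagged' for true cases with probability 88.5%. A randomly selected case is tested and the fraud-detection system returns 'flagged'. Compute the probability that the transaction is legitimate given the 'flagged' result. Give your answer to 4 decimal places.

P(¬H | E) ≈ 0.6096

Write H for 'the transaction is fraudulent'. Prior odds H:¬H = 0.148/0.852 = 0.17371. For the 'flagged' outcome, the likelihood ratio is 0.885/0.24 = 3.6875.
Posterior odds = 0.17371 × 3.6875 = 0.64055, so P(H|E) = 0.64055/(1+0.64055) = 0.3904. Then P(¬H|E) = 1 − 0.3904 = 0.6096.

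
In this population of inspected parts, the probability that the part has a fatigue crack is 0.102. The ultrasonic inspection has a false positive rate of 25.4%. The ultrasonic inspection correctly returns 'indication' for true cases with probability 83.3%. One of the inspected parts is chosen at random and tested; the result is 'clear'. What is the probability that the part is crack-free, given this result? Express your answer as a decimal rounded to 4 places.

P(¬H | E) ≈ 0.9752

Let H be the event that the part has a fatigue crack. P(H) = 0.102, so P(¬H) = 0.898. With E the 'clear' result, P(E|H) = 0.167 and P(E|¬H) = 0.746.
P(E) = 0.167·0.102 + 0.746·0.898 = 0.017034 + 0.66991 = 0.68694.
By Bayes' theorem, P(H|E) = 0.017034 / 0.68694 = 0.0248. Hence P(¬H|E) = 1 − 0.0248 = 0.9752.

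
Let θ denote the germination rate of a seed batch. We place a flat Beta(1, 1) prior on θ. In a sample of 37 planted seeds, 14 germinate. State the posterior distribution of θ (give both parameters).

The binomial likelihood is conjugate to the Beta prior: with 14 successes and 23 failures, the posterior is Beta(1+14, 1+23) = Beta(15, 24).

Posterior: Beta(15, 24)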